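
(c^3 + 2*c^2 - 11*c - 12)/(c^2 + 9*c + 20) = (c^2 - 2*c - 3)/(c + 5)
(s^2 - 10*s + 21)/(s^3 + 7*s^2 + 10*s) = (s^2 - 10*s + 21)/(s*(s^2 + 7*s + 10))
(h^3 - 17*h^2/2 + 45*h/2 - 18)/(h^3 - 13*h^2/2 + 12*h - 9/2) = (2*h^2 - 11*h + 12)/(2*h^2 - 7*h + 3)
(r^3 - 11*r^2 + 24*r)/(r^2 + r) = (r^2 - 11*r + 24)/(r + 1)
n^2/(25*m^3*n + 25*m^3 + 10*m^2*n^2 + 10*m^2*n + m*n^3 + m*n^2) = n^2/(m*(25*m^2*n + 25*m^2 + 10*m*n^2 + 10*m*n + n^3 + n^2))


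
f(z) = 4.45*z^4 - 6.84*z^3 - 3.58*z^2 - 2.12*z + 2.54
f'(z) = 17.8*z^3 - 20.52*z^2 - 7.16*z - 2.12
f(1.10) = -6.71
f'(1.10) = -11.13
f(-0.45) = 3.57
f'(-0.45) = -4.68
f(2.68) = 69.04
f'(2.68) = 173.94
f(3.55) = 350.65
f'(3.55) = 510.21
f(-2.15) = 153.61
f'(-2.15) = -258.48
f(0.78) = -2.89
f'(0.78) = -11.74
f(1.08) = -6.49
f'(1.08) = -11.36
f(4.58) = 1218.64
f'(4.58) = 1244.73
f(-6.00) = 7131.02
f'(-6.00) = -4542.68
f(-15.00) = 247595.09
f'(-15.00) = -64586.72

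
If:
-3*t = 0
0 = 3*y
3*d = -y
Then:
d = 0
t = 0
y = 0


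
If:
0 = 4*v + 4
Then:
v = -1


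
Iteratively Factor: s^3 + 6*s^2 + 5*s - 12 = (s + 4)*(s^2 + 2*s - 3) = (s + 3)*(s + 4)*(s - 1)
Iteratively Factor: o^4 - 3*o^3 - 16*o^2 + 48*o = (o - 3)*(o^3 - 16*o) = (o - 3)*(o + 4)*(o^2 - 4*o) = o*(o - 3)*(o + 4)*(o - 4)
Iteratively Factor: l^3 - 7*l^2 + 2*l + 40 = (l + 2)*(l^2 - 9*l + 20) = (l - 5)*(l + 2)*(l - 4)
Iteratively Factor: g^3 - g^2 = (g)*(g^2 - g) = g^2*(g - 1)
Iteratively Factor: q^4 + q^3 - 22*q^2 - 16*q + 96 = (q + 3)*(q^3 - 2*q^2 - 16*q + 32) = (q - 2)*(q + 3)*(q^2 - 16) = (q - 4)*(q - 2)*(q + 3)*(q + 4)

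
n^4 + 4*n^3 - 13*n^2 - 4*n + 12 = (n - 2)*(n - 1)*(n + 1)*(n + 6)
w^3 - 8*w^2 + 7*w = w*(w - 7)*(w - 1)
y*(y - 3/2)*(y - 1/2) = y^3 - 2*y^2 + 3*y/4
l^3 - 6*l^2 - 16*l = l*(l - 8)*(l + 2)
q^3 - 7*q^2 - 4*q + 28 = (q - 7)*(q - 2)*(q + 2)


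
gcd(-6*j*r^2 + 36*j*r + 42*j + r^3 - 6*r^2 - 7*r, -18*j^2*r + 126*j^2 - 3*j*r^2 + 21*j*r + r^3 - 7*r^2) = -6*j*r + 42*j + r^2 - 7*r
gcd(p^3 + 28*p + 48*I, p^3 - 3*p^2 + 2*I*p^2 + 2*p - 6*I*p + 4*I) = p + 2*I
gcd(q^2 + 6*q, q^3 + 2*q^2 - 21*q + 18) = q + 6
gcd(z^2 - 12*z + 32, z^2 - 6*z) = 1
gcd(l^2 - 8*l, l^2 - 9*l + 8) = l - 8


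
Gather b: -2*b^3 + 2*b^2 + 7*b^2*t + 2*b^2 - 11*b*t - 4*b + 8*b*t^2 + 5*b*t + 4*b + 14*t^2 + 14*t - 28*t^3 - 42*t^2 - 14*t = -2*b^3 + b^2*(7*t + 4) + b*(8*t^2 - 6*t) - 28*t^3 - 28*t^2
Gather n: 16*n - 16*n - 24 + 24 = 0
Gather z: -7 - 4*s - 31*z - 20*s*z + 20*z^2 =-4*s + 20*z^2 + z*(-20*s - 31) - 7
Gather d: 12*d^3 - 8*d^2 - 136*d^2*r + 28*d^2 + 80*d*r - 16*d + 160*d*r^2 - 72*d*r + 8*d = 12*d^3 + d^2*(20 - 136*r) + d*(160*r^2 + 8*r - 8)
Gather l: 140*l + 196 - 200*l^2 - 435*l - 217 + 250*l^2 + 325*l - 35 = 50*l^2 + 30*l - 56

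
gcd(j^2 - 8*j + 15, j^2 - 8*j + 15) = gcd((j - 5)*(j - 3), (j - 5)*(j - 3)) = j^2 - 8*j + 15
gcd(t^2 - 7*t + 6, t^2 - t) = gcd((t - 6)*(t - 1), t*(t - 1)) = t - 1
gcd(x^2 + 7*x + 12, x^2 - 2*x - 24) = x + 4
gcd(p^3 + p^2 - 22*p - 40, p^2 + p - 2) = p + 2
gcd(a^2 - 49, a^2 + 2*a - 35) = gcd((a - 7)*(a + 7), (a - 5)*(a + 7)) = a + 7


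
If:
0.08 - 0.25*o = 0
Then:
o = 0.32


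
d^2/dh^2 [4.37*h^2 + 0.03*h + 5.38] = 8.74000000000000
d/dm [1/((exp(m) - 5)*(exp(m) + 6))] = (-2*exp(m) - 1)*exp(m)/(exp(4*m) + 2*exp(3*m) - 59*exp(2*m) - 60*exp(m) + 900)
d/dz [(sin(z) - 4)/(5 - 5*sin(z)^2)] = (sin(z)^2 - 8*sin(z) + 1)/(5*cos(z)^3)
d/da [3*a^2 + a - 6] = 6*a + 1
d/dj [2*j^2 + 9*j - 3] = 4*j + 9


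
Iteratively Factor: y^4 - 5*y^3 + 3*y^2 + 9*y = (y - 3)*(y^3 - 2*y^2 - 3*y) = y*(y - 3)*(y^2 - 2*y - 3) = y*(y - 3)^2*(y + 1)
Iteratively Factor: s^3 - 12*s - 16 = (s + 2)*(s^2 - 2*s - 8) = (s + 2)^2*(s - 4)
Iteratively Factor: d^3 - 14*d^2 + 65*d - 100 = (d - 5)*(d^2 - 9*d + 20) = (d - 5)^2*(d - 4)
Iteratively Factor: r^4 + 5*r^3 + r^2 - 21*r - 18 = (r + 3)*(r^3 + 2*r^2 - 5*r - 6) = (r - 2)*(r + 3)*(r^2 + 4*r + 3) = (r - 2)*(r + 1)*(r + 3)*(r + 3)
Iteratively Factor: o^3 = (o)*(o^2) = o^2*(o)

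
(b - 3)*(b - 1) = b^2 - 4*b + 3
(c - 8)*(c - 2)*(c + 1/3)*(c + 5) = c^4 - 14*c^3/3 - 107*c^2/3 + 206*c/3 + 80/3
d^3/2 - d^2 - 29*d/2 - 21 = (d/2 + 1)*(d - 7)*(d + 3)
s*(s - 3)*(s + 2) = s^3 - s^2 - 6*s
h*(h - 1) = h^2 - h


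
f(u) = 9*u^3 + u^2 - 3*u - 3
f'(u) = 27*u^2 + 2*u - 3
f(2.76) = 185.56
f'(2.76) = 208.20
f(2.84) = 202.70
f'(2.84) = 220.45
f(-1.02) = -8.45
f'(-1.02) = 23.05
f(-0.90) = -6.05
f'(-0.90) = 17.07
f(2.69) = 171.35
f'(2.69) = 197.75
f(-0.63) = -2.96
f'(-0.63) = 6.46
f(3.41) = 355.26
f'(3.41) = 317.78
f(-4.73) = -918.85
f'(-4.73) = 591.61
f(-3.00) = -228.00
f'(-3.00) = 234.00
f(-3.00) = -228.00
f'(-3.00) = 234.00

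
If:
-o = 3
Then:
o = -3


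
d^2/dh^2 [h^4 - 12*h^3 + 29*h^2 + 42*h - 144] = 12*h^2 - 72*h + 58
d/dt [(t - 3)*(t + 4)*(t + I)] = 3*t^2 + 2*t*(1 + I) - 12 + I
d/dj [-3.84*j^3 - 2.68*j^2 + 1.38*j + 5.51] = -11.52*j^2 - 5.36*j + 1.38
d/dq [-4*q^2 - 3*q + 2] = -8*q - 3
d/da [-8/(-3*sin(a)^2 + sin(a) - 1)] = 8*(1 - 6*sin(a))*cos(a)/(3*sin(a)^2 - sin(a) + 1)^2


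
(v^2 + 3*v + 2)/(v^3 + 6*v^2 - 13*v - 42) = (v + 1)/(v^2 + 4*v - 21)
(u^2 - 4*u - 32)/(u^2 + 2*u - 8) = (u - 8)/(u - 2)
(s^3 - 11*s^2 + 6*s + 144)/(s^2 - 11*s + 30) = (s^2 - 5*s - 24)/(s - 5)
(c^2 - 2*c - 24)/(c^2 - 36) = (c + 4)/(c + 6)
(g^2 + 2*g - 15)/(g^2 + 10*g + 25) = (g - 3)/(g + 5)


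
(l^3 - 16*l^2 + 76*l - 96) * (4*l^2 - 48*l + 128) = 4*l^5 - 112*l^4 + 1200*l^3 - 6080*l^2 + 14336*l - 12288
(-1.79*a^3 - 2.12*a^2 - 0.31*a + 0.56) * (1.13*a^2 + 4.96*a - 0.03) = -2.0227*a^5 - 11.274*a^4 - 10.8118*a^3 - 0.8412*a^2 + 2.7869*a - 0.0168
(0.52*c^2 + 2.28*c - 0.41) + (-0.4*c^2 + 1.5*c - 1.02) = 0.12*c^2 + 3.78*c - 1.43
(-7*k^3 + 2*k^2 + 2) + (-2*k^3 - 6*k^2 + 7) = -9*k^3 - 4*k^2 + 9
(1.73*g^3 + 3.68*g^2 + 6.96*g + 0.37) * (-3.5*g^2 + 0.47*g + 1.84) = -6.055*g^5 - 12.0669*g^4 - 19.4472*g^3 + 8.7474*g^2 + 12.9803*g + 0.6808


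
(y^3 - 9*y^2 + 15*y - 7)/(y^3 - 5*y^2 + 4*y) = (y^2 - 8*y + 7)/(y*(y - 4))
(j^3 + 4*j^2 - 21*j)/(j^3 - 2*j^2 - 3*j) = (j + 7)/(j + 1)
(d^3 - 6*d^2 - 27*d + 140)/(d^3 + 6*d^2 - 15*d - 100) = (d - 7)/(d + 5)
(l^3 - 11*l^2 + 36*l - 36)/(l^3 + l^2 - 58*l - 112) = (l^3 - 11*l^2 + 36*l - 36)/(l^3 + l^2 - 58*l - 112)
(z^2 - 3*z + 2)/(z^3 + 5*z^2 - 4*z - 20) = (z - 1)/(z^2 + 7*z + 10)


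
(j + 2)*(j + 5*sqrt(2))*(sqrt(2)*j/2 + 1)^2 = j^4/2 + j^3 + 7*sqrt(2)*j^3/2 + 7*sqrt(2)*j^2 + 11*j^2 + 5*sqrt(2)*j + 22*j + 10*sqrt(2)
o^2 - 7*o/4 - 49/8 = (o - 7/2)*(o + 7/4)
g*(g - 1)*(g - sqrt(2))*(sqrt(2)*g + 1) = sqrt(2)*g^4 - sqrt(2)*g^3 - g^3 - sqrt(2)*g^2 + g^2 + sqrt(2)*g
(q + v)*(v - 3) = q*v - 3*q + v^2 - 3*v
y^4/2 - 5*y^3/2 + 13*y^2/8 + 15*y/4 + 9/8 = (y/2 + 1/4)*(y - 3)^2*(y + 1/2)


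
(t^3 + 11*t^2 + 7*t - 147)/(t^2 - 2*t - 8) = (-t^3 - 11*t^2 - 7*t + 147)/(-t^2 + 2*t + 8)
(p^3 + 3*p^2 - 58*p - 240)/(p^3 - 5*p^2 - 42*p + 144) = (p + 5)/(p - 3)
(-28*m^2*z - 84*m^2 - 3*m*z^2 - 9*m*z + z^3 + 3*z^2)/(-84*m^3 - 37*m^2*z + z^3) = (z + 3)/(3*m + z)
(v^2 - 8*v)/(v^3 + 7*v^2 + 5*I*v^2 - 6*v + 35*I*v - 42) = v*(v - 8)/(v^3 + v^2*(7 + 5*I) + v*(-6 + 35*I) - 42)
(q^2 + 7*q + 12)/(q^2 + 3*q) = (q + 4)/q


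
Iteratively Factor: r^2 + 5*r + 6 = (r + 2)*(r + 3)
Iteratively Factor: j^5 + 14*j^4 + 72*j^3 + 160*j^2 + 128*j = (j + 2)*(j^4 + 12*j^3 + 48*j^2 + 64*j) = (j + 2)*(j + 4)*(j^3 + 8*j^2 + 16*j) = (j + 2)*(j + 4)^2*(j^2 + 4*j) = (j + 2)*(j + 4)^3*(j)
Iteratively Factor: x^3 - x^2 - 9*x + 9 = (x - 3)*(x^2 + 2*x - 3) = (x - 3)*(x + 3)*(x - 1)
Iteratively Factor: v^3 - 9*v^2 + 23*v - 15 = (v - 5)*(v^2 - 4*v + 3) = (v - 5)*(v - 1)*(v - 3)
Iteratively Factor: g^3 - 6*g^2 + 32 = (g - 4)*(g^2 - 2*g - 8) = (g - 4)^2*(g + 2)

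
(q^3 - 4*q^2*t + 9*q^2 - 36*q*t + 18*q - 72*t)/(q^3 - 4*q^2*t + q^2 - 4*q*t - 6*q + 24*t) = (q + 6)/(q - 2)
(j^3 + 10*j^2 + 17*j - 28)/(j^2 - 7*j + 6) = (j^2 + 11*j + 28)/(j - 6)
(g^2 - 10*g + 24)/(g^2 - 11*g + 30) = (g - 4)/(g - 5)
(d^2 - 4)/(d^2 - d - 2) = (d + 2)/(d + 1)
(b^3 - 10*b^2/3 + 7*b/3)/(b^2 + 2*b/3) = (3*b^2 - 10*b + 7)/(3*b + 2)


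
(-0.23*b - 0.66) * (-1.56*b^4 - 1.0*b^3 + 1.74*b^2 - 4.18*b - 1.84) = 0.3588*b^5 + 1.2596*b^4 + 0.2598*b^3 - 0.187*b^2 + 3.182*b + 1.2144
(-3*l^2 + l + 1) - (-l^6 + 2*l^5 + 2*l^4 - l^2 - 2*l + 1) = l^6 - 2*l^5 - 2*l^4 - 2*l^2 + 3*l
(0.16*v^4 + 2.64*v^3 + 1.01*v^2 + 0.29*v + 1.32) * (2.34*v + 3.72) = 0.3744*v^5 + 6.7728*v^4 + 12.1842*v^3 + 4.4358*v^2 + 4.1676*v + 4.9104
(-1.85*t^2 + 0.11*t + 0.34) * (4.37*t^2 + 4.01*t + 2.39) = -8.0845*t^4 - 6.9378*t^3 - 2.4946*t^2 + 1.6263*t + 0.8126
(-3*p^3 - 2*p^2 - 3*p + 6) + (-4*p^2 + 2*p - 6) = -3*p^3 - 6*p^2 - p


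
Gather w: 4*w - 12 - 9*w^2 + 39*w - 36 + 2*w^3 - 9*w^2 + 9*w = 2*w^3 - 18*w^2 + 52*w - 48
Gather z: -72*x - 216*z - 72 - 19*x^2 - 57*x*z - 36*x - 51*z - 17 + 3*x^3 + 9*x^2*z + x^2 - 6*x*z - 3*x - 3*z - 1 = 3*x^3 - 18*x^2 - 111*x + z*(9*x^2 - 63*x - 270) - 90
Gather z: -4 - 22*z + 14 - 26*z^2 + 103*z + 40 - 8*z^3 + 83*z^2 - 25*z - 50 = -8*z^3 + 57*z^2 + 56*z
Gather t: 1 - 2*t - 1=-2*t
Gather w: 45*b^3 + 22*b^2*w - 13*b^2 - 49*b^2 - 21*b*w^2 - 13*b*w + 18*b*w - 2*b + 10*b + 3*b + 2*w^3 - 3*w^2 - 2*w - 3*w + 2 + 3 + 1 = 45*b^3 - 62*b^2 + 11*b + 2*w^3 + w^2*(-21*b - 3) + w*(22*b^2 + 5*b - 5) + 6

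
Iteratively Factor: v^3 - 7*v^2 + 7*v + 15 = (v - 5)*(v^2 - 2*v - 3) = (v - 5)*(v - 3)*(v + 1)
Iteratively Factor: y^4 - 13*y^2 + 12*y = (y - 1)*(y^3 + y^2 - 12*y) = (y - 3)*(y - 1)*(y^2 + 4*y) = y*(y - 3)*(y - 1)*(y + 4)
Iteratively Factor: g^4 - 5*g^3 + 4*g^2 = (g)*(g^3 - 5*g^2 + 4*g) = g^2*(g^2 - 5*g + 4) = g^2*(g - 4)*(g - 1)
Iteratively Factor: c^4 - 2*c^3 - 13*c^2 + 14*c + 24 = (c - 2)*(c^3 - 13*c - 12) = (c - 2)*(c + 3)*(c^2 - 3*c - 4) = (c - 4)*(c - 2)*(c + 3)*(c + 1)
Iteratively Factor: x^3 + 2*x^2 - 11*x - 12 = (x - 3)*(x^2 + 5*x + 4) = (x - 3)*(x + 1)*(x + 4)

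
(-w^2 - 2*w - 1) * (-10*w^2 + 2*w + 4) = 10*w^4 + 18*w^3 + 2*w^2 - 10*w - 4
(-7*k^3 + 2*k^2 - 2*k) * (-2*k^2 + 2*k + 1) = 14*k^5 - 18*k^4 + k^3 - 2*k^2 - 2*k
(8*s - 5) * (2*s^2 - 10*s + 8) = 16*s^3 - 90*s^2 + 114*s - 40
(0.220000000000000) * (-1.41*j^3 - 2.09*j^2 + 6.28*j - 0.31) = -0.3102*j^3 - 0.4598*j^2 + 1.3816*j - 0.0682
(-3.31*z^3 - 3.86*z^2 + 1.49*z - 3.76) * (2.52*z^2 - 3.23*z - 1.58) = -8.3412*z^5 + 0.9641*z^4 + 21.4524*z^3 - 8.1891*z^2 + 9.7906*z + 5.9408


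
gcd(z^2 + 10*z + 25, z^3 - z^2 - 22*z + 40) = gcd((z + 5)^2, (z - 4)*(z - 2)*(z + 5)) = z + 5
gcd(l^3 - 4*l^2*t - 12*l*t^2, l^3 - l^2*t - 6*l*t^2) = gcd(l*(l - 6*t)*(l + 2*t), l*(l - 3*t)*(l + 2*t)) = l^2 + 2*l*t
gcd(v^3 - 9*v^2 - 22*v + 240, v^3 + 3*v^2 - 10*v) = v + 5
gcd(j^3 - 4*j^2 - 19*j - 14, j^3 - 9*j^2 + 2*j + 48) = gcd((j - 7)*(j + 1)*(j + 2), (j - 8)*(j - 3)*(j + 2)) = j + 2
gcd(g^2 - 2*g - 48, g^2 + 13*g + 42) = g + 6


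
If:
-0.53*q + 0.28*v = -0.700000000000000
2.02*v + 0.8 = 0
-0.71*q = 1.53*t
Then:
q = 1.11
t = -0.52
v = -0.40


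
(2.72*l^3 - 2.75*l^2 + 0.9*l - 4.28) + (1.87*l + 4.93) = 2.72*l^3 - 2.75*l^2 + 2.77*l + 0.649999999999999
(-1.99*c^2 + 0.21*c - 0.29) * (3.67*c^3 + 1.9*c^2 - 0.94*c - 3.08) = -7.3033*c^5 - 3.0103*c^4 + 1.2053*c^3 + 5.3808*c^2 - 0.3742*c + 0.8932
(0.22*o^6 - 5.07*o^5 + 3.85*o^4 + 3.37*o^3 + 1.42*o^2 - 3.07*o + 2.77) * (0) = 0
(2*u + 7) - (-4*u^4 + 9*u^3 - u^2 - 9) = 4*u^4 - 9*u^3 + u^2 + 2*u + 16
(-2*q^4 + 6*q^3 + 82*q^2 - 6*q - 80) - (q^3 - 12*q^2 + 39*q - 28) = -2*q^4 + 5*q^3 + 94*q^2 - 45*q - 52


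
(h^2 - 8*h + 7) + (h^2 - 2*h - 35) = 2*h^2 - 10*h - 28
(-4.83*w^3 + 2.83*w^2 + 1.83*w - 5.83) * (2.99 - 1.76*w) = 8.5008*w^4 - 19.4225*w^3 + 5.2409*w^2 + 15.7325*w - 17.4317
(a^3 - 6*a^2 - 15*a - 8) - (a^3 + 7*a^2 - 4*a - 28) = -13*a^2 - 11*a + 20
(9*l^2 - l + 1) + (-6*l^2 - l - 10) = 3*l^2 - 2*l - 9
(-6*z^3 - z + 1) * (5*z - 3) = -30*z^4 + 18*z^3 - 5*z^2 + 8*z - 3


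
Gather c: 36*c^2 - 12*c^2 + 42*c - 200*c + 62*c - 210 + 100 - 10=24*c^2 - 96*c - 120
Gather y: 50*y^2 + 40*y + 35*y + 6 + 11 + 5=50*y^2 + 75*y + 22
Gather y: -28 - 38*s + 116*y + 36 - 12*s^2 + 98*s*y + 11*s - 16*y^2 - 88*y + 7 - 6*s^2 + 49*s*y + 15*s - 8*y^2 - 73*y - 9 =-18*s^2 - 12*s - 24*y^2 + y*(147*s - 45) + 6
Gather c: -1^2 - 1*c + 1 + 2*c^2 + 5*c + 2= 2*c^2 + 4*c + 2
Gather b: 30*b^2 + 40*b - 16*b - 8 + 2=30*b^2 + 24*b - 6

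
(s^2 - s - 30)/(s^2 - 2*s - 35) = (s - 6)/(s - 7)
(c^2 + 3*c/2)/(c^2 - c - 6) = c*(2*c + 3)/(2*(c^2 - c - 6))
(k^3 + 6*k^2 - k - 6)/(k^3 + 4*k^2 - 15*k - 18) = (k - 1)/(k - 3)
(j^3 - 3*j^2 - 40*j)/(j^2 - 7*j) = (j^2 - 3*j - 40)/(j - 7)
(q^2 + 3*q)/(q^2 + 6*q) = (q + 3)/(q + 6)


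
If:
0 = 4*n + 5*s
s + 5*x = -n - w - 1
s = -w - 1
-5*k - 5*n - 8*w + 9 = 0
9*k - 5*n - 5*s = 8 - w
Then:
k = 265/259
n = 270/259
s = -216/259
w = -43/259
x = -54/259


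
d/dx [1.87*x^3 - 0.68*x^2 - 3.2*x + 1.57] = 5.61*x^2 - 1.36*x - 3.2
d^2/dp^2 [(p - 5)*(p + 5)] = 2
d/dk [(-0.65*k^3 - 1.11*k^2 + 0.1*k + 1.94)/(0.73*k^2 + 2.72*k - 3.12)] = (-0.4745*k^4 - 3.536*k^3 + 2.9918*k^2 + 4.094*k - 5.5888)/(0.5329*k^4 + 3.9712*k^3 + 2.8432*k^2 - 16.9728*k + 9.7344)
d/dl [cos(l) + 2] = -sin(l)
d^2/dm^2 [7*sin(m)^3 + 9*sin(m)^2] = -63*sin(m)^3 - 36*sin(m)^2 + 42*sin(m) + 18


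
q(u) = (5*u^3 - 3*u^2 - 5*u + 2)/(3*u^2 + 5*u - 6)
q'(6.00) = 1.56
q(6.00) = 7.15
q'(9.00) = 1.61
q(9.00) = 11.91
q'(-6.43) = 1.15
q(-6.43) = -16.52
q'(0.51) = 2.31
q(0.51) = 0.25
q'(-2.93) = -37.42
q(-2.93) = -26.42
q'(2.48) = 1.39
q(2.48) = 1.91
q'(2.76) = 1.41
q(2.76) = 2.30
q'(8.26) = 1.60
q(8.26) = 10.73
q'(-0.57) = -0.49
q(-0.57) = -0.37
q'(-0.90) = -1.55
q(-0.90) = -0.05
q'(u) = (-6*u - 5)*(5*u^3 - 3*u^2 - 5*u + 2)/(3*u^2 + 5*u - 6)^2 + (15*u^2 - 6*u - 5)/(3*u^2 + 5*u - 6) = (15*u^4 + 50*u^3 - 90*u^2 + 24*u + 20)/(9*u^4 + 30*u^3 - 11*u^2 - 60*u + 36)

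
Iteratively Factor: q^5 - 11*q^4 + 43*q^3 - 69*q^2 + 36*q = (q - 3)*(q^4 - 8*q^3 + 19*q^2 - 12*q) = q*(q - 3)*(q^3 - 8*q^2 + 19*q - 12) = q*(q - 4)*(q - 3)*(q^2 - 4*q + 3) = q*(q - 4)*(q - 3)^2*(q - 1)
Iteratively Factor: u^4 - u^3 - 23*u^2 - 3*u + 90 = (u - 2)*(u^3 + u^2 - 21*u - 45) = (u - 2)*(u + 3)*(u^2 - 2*u - 15) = (u - 2)*(u + 3)^2*(u - 5)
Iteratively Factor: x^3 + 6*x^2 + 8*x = (x + 4)*(x^2 + 2*x) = (x + 2)*(x + 4)*(x)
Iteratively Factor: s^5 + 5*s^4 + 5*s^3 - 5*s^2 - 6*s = (s)*(s^4 + 5*s^3 + 5*s^2 - 5*s - 6) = s*(s + 1)*(s^3 + 4*s^2 + s - 6) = s*(s - 1)*(s + 1)*(s^2 + 5*s + 6) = s*(s - 1)*(s + 1)*(s + 3)*(s + 2)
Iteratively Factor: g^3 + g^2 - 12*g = (g + 4)*(g^2 - 3*g) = (g - 3)*(g + 4)*(g)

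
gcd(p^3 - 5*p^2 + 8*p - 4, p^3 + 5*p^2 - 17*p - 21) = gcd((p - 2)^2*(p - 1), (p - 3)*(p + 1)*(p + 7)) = 1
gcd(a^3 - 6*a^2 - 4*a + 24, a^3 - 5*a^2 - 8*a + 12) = a^2 - 4*a - 12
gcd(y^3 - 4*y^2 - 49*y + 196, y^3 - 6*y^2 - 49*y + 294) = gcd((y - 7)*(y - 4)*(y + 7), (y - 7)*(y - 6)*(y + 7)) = y^2 - 49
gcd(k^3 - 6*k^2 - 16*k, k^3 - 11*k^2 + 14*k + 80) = k^2 - 6*k - 16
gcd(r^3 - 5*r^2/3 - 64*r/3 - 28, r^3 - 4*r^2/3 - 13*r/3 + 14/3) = r + 2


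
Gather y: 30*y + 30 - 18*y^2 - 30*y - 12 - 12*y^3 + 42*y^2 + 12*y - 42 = -12*y^3 + 24*y^2 + 12*y - 24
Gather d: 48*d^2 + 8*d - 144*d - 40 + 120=48*d^2 - 136*d + 80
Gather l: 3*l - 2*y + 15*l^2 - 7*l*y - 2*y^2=15*l^2 + l*(3 - 7*y) - 2*y^2 - 2*y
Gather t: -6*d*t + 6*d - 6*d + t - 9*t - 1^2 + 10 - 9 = t*(-6*d - 8)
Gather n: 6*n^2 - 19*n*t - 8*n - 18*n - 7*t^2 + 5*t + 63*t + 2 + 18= 6*n^2 + n*(-19*t - 26) - 7*t^2 + 68*t + 20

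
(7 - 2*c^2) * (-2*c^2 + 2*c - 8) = 4*c^4 - 4*c^3 + 2*c^2 + 14*c - 56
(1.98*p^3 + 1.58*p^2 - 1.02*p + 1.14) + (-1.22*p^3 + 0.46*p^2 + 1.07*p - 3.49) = 0.76*p^3 + 2.04*p^2 + 0.05*p - 2.35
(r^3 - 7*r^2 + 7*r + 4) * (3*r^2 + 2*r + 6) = 3*r^5 - 19*r^4 + 13*r^3 - 16*r^2 + 50*r + 24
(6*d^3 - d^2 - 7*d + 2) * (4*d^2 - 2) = 24*d^5 - 4*d^4 - 40*d^3 + 10*d^2 + 14*d - 4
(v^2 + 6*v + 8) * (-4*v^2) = -4*v^4 - 24*v^3 - 32*v^2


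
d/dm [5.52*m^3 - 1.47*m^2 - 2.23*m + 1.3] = 16.56*m^2 - 2.94*m - 2.23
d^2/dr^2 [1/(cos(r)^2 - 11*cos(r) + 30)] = (-4*sin(r)^4 + 3*sin(r)^2 - 1485*cos(r)/4 + 33*cos(3*r)/4 + 183)/((cos(r) - 6)^3*(cos(r) - 5)^3)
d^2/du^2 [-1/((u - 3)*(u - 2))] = 2*(-(u - 3)^2 - (u - 3)*(u - 2) - (u - 2)^2)/((u - 3)^3*(u - 2)^3)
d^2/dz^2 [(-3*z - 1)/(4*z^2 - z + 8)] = 2*(-(3*z + 1)*(8*z - 1)^2 + (36*z + 1)*(4*z^2 - z + 8))/(4*z^2 - z + 8)^3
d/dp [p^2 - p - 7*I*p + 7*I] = 2*p - 1 - 7*I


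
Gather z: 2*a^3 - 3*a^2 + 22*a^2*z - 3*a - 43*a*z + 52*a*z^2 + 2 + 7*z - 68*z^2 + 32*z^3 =2*a^3 - 3*a^2 - 3*a + 32*z^3 + z^2*(52*a - 68) + z*(22*a^2 - 43*a + 7) + 2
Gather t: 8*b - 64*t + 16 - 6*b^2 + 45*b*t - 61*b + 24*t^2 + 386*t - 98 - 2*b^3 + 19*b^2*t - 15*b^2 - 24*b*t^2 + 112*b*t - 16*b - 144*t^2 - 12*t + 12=-2*b^3 - 21*b^2 - 69*b + t^2*(-24*b - 120) + t*(19*b^2 + 157*b + 310) - 70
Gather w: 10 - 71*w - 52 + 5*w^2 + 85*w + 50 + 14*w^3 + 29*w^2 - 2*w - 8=14*w^3 + 34*w^2 + 12*w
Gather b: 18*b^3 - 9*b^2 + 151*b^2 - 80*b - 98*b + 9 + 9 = 18*b^3 + 142*b^2 - 178*b + 18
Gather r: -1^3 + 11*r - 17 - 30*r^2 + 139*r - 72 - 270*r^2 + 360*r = -300*r^2 + 510*r - 90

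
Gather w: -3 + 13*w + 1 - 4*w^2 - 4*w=-4*w^2 + 9*w - 2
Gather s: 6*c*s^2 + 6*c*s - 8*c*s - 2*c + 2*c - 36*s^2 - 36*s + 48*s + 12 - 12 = s^2*(6*c - 36) + s*(12 - 2*c)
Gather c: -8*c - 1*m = -8*c - m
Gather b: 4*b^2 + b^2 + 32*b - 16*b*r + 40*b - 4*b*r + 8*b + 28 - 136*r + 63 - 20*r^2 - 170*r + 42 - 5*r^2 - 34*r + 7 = 5*b^2 + b*(80 - 20*r) - 25*r^2 - 340*r + 140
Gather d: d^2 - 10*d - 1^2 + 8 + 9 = d^2 - 10*d + 16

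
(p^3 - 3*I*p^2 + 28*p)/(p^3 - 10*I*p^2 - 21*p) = (p + 4*I)/(p - 3*I)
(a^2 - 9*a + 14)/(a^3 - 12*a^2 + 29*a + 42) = (a - 2)/(a^2 - 5*a - 6)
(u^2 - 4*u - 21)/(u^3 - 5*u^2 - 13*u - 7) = (u + 3)/(u^2 + 2*u + 1)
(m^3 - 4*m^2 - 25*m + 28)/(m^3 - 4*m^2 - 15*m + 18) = (m^2 - 3*m - 28)/(m^2 - 3*m - 18)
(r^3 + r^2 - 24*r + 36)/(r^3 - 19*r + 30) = (r + 6)/(r + 5)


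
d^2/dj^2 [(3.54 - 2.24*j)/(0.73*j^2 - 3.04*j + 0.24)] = (-(1.46*j - 3.04)*(2.24*j - 3.54)*(2.92*j - 6.08) + (9.8112*j - 18.7876)*(0.73*j^2 - 3.04*j + 0.24))/(0.73*j^2 - 3.04*j + 0.24)^3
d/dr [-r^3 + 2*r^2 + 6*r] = -3*r^2 + 4*r + 6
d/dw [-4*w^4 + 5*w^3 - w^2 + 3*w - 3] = -16*w^3 + 15*w^2 - 2*w + 3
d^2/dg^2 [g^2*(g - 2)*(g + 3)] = 12*g^2 + 6*g - 12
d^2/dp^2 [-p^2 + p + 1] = -2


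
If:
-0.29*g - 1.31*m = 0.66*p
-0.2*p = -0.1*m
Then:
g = -11.3103448275862*p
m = 2.0*p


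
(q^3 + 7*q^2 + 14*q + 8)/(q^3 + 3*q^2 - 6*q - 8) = (q + 2)/(q - 2)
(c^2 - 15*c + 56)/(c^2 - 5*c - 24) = (c - 7)/(c + 3)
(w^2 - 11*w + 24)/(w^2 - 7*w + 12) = (w - 8)/(w - 4)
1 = 1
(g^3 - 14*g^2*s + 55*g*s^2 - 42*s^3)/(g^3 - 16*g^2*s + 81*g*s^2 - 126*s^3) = (-g + s)/(-g + 3*s)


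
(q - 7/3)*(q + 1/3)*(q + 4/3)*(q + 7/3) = q^4 + 5*q^3/3 - 5*q^2 - 245*q/27 - 196/81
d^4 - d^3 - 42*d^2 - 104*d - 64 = (d - 8)*(d + 1)*(d + 2)*(d + 4)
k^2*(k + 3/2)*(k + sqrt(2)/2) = k^4 + sqrt(2)*k^3/2 + 3*k^3/2 + 3*sqrt(2)*k^2/4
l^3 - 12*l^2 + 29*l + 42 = (l - 7)*(l - 6)*(l + 1)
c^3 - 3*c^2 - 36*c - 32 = (c - 8)*(c + 1)*(c + 4)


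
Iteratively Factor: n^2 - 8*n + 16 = (n - 4)*(n - 4)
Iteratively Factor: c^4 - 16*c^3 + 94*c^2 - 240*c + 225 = (c - 5)*(c^3 - 11*c^2 + 39*c - 45) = (c - 5)*(c - 3)*(c^2 - 8*c + 15) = (c - 5)^2*(c - 3)*(c - 3)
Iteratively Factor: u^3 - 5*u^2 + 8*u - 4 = (u - 1)*(u^2 - 4*u + 4) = (u - 2)*(u - 1)*(u - 2)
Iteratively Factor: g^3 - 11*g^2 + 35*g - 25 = (g - 5)*(g^2 - 6*g + 5) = (g - 5)^2*(g - 1)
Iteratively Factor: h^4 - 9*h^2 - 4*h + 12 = (h + 2)*(h^3 - 2*h^2 - 5*h + 6) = (h - 1)*(h + 2)*(h^2 - h - 6) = (h - 1)*(h + 2)^2*(h - 3)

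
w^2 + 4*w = w*(w + 4)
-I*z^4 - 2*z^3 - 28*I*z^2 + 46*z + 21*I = (z - 7*I)*(z + I)*(z + 3*I)*(-I*z + 1)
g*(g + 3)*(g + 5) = g^3 + 8*g^2 + 15*g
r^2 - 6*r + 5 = (r - 5)*(r - 1)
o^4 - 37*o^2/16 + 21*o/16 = o*(o - 1)*(o - 3/4)*(o + 7/4)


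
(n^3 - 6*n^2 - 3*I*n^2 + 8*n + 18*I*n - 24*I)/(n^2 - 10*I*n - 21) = (n^2 - 6*n + 8)/(n - 7*I)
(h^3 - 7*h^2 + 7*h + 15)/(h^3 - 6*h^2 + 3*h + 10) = (h - 3)/(h - 2)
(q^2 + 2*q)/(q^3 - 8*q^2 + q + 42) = q/(q^2 - 10*q + 21)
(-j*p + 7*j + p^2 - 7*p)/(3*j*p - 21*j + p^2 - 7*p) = (-j + p)/(3*j + p)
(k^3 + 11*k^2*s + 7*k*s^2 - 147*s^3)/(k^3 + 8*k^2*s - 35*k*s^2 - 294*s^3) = (-k + 3*s)/(-k + 6*s)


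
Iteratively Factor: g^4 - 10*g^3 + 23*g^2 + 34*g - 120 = (g + 2)*(g^3 - 12*g^2 + 47*g - 60) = (g - 3)*(g + 2)*(g^2 - 9*g + 20) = (g - 5)*(g - 3)*(g + 2)*(g - 4)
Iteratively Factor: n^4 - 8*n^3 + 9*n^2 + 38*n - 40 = (n - 4)*(n^3 - 4*n^2 - 7*n + 10) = (n - 4)*(n - 1)*(n^2 - 3*n - 10) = (n - 5)*(n - 4)*(n - 1)*(n + 2)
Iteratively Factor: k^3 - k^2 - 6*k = (k - 3)*(k^2 + 2*k) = k*(k - 3)*(k + 2)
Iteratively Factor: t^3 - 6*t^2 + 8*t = (t - 4)*(t^2 - 2*t) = t*(t - 4)*(t - 2)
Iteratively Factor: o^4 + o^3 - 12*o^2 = (o)*(o^3 + o^2 - 12*o) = o^2*(o^2 + o - 12) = o^2*(o + 4)*(o - 3)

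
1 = 1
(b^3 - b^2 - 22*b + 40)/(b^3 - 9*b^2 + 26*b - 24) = (b + 5)/(b - 3)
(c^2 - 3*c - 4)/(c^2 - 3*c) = (c^2 - 3*c - 4)/(c*(c - 3))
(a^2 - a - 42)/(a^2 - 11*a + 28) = (a + 6)/(a - 4)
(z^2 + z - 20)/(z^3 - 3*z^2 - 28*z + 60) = (z - 4)/(z^2 - 8*z + 12)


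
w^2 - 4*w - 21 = (w - 7)*(w + 3)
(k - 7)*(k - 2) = k^2 - 9*k + 14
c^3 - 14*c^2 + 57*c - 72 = (c - 8)*(c - 3)^2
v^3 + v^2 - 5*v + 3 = (v - 1)^2*(v + 3)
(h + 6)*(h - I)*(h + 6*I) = h^3 + 6*h^2 + 5*I*h^2 + 6*h + 30*I*h + 36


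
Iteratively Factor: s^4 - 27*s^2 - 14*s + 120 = (s - 5)*(s^3 + 5*s^2 - 2*s - 24) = (s - 5)*(s - 2)*(s^2 + 7*s + 12) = (s - 5)*(s - 2)*(s + 4)*(s + 3)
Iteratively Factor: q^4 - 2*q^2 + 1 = (q + 1)*(q^3 - q^2 - q + 1) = (q + 1)^2*(q^2 - 2*q + 1) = (q - 1)*(q + 1)^2*(q - 1)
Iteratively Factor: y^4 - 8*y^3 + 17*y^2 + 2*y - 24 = (y - 2)*(y^3 - 6*y^2 + 5*y + 12) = (y - 3)*(y - 2)*(y^2 - 3*y - 4) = (y - 3)*(y - 2)*(y + 1)*(y - 4)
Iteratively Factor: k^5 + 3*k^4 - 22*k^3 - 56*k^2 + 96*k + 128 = (k + 1)*(k^4 + 2*k^3 - 24*k^2 - 32*k + 128) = (k + 1)*(k + 4)*(k^3 - 2*k^2 - 16*k + 32) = (k - 2)*(k + 1)*(k + 4)*(k^2 - 16) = (k - 2)*(k + 1)*(k + 4)^2*(k - 4)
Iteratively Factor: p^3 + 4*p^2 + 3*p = (p + 3)*(p^2 + p) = (p + 1)*(p + 3)*(p)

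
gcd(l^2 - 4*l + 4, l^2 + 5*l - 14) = l - 2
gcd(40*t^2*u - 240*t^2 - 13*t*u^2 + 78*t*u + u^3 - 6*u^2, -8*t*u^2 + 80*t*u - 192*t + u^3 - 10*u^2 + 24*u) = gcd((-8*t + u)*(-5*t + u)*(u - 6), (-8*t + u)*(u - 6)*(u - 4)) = 8*t*u - 48*t - u^2 + 6*u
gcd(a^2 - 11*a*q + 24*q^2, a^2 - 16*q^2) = 1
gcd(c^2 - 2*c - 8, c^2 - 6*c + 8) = c - 4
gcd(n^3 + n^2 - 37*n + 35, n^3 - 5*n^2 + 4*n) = n - 1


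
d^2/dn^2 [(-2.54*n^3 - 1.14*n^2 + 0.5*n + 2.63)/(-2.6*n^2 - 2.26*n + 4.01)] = (-2.8421709430404e-14*n^4 + 58.753408*n^3 - 173.472984*n^2 + 121.059444*n - 54.106708)/(17.576*n^6 + 45.8328*n^5 - 41.48352*n^4 - 129.833384*n^3 + 63.980352*n^2 + 109.023078*n - 64.481201)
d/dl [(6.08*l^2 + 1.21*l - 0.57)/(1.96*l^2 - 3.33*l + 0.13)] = (-22.618*l^2 + 3.8152*l - 1.7408)/(3.8416*l^4 - 13.0536*l^3 + 11.5985*l^2 - 0.8658*l + 0.0169)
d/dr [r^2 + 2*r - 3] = 2*r + 2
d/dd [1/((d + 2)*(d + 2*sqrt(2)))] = -(2*d + 2 + 2*sqrt(2))/((d + 2)^2*(d + 2*sqrt(2))^2)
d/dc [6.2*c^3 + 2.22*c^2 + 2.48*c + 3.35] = 18.6*c^2 + 4.44*c + 2.48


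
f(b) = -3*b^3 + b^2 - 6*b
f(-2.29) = 55.01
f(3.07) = -95.80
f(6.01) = -651.19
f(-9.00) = 2322.00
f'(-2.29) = -57.78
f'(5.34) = -251.96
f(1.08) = -9.09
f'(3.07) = -84.68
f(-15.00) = 10440.00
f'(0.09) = -5.89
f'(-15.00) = -2061.00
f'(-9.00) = -753.00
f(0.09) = -0.53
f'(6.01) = -319.06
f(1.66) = -20.93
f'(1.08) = -14.34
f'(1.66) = -27.48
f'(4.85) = -208.00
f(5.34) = -460.34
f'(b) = -9*b^2 + 2*b - 6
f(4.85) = -347.83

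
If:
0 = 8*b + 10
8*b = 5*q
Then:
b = -5/4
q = -2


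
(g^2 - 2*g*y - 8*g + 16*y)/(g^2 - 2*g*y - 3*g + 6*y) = (g - 8)/(g - 3)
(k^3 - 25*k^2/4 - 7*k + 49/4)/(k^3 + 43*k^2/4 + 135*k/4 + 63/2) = (k^2 - 8*k + 7)/(k^2 + 9*k + 18)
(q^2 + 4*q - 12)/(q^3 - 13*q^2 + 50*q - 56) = (q + 6)/(q^2 - 11*q + 28)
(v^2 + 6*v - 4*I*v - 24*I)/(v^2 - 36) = (v - 4*I)/(v - 6)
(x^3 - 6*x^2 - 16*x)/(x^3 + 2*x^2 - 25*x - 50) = x*(x - 8)/(x^2 - 25)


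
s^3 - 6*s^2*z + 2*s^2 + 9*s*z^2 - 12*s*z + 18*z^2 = (s + 2)*(s - 3*z)^2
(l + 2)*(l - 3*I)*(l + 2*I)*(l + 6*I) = l^4 + 2*l^3 + 5*I*l^3 + 12*l^2 + 10*I*l^2 + 24*l + 36*I*l + 72*I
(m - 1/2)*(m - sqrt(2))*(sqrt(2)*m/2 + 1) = sqrt(2)*m^3/2 - sqrt(2)*m^2/4 - sqrt(2)*m + sqrt(2)/2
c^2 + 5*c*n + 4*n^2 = (c + n)*(c + 4*n)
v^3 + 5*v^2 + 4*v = v*(v + 1)*(v + 4)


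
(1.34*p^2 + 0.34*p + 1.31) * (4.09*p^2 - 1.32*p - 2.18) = 5.4806*p^4 - 0.3782*p^3 + 1.9879*p^2 - 2.4704*p - 2.8558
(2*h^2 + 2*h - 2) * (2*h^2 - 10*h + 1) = 4*h^4 - 16*h^3 - 22*h^2 + 22*h - 2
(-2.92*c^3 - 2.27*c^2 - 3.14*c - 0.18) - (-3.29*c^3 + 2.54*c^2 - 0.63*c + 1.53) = 0.37*c^3 - 4.81*c^2 - 2.51*c - 1.71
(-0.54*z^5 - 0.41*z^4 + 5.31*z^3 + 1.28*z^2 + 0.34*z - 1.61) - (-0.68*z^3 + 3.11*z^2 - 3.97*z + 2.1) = -0.54*z^5 - 0.41*z^4 + 5.99*z^3 - 1.83*z^2 + 4.31*z - 3.71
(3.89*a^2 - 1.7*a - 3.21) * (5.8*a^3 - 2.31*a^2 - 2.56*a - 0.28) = 22.562*a^5 - 18.8459*a^4 - 24.6494*a^3 + 10.6779*a^2 + 8.6936*a + 0.8988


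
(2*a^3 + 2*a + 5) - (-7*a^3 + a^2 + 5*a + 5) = 9*a^3 - a^2 - 3*a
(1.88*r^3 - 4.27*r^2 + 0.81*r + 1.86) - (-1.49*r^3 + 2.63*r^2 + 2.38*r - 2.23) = 3.37*r^3 - 6.9*r^2 - 1.57*r + 4.09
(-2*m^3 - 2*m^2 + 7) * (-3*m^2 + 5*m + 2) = 6*m^5 - 4*m^4 - 14*m^3 - 25*m^2 + 35*m + 14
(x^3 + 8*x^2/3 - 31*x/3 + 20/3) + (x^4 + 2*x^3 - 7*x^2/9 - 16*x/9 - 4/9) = x^4 + 3*x^3 + 17*x^2/9 - 109*x/9 + 56/9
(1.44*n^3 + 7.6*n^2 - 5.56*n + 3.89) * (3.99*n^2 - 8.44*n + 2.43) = 5.7456*n^5 + 18.1704*n^4 - 82.8292*n^3 + 80.9155*n^2 - 46.3424*n + 9.4527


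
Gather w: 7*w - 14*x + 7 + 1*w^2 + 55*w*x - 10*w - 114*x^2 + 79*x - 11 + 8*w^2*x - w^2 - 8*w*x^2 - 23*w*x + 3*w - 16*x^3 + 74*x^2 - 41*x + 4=8*w^2*x + w*(-8*x^2 + 32*x) - 16*x^3 - 40*x^2 + 24*x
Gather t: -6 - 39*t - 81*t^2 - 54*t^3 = -54*t^3 - 81*t^2 - 39*t - 6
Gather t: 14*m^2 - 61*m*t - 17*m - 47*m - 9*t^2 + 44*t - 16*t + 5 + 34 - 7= 14*m^2 - 64*m - 9*t^2 + t*(28 - 61*m) + 32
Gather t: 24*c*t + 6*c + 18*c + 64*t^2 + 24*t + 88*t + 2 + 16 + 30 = 24*c + 64*t^2 + t*(24*c + 112) + 48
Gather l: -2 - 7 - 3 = -12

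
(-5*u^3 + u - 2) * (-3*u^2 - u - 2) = 15*u^5 + 5*u^4 + 7*u^3 + 5*u^2 + 4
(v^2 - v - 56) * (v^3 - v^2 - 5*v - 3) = v^5 - 2*v^4 - 60*v^3 + 58*v^2 + 283*v + 168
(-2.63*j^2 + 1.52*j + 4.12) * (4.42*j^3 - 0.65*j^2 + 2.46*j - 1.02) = -11.6246*j^5 + 8.4279*j^4 + 10.7526*j^3 + 3.7438*j^2 + 8.5848*j - 4.2024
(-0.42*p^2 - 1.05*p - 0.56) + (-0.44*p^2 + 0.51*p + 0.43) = -0.86*p^2 - 0.54*p - 0.13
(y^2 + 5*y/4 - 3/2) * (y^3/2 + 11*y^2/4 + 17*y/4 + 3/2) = y^5/2 + 27*y^4/8 + 111*y^3/16 + 43*y^2/16 - 9*y/2 - 9/4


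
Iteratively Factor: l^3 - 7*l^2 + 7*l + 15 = (l - 5)*(l^2 - 2*l - 3) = (l - 5)*(l - 3)*(l + 1)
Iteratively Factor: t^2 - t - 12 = (t - 4)*(t + 3)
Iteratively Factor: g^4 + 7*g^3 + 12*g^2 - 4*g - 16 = (g + 2)*(g^3 + 5*g^2 + 2*g - 8) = (g + 2)^2*(g^2 + 3*g - 4) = (g + 2)^2*(g + 4)*(g - 1)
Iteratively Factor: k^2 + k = (k)*(k + 1)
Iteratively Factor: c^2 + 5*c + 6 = (c + 3)*(c + 2)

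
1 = 1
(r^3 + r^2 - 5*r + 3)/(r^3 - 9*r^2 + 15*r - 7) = (r + 3)/(r - 7)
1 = 1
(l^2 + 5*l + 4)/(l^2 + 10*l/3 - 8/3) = 3*(l + 1)/(3*l - 2)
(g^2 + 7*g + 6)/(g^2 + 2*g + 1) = (g + 6)/(g + 1)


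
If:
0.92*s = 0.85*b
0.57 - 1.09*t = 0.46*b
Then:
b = 1.23913043478261 - 2.3695652173913*t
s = 1.14484877126654 - 2.18927221172023*t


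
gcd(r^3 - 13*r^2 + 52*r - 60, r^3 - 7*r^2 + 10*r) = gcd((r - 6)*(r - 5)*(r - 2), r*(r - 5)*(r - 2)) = r^2 - 7*r + 10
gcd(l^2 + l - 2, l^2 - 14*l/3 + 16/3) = 1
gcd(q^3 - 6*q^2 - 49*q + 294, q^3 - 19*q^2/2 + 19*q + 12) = q - 6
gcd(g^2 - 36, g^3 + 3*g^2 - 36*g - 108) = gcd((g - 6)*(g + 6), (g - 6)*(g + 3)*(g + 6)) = g^2 - 36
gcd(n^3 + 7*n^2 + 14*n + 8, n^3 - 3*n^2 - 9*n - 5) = n + 1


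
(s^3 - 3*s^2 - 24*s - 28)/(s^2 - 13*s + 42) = (s^2 + 4*s + 4)/(s - 6)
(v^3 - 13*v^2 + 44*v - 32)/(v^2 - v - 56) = (v^2 - 5*v + 4)/(v + 7)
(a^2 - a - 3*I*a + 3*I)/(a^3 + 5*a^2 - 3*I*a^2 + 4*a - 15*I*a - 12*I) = (a - 1)/(a^2 + 5*a + 4)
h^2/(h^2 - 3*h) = h/(h - 3)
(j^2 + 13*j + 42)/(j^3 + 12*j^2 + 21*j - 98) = (j + 6)/(j^2 + 5*j - 14)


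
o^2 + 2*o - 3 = (o - 1)*(o + 3)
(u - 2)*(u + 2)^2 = u^3 + 2*u^2 - 4*u - 8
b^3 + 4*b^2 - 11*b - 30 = (b - 3)*(b + 2)*(b + 5)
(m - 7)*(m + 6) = m^2 - m - 42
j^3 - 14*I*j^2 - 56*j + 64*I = (j - 8*I)*(j - 4*I)*(j - 2*I)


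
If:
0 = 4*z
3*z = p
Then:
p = 0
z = 0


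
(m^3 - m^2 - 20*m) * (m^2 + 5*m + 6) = m^5 + 4*m^4 - 19*m^3 - 106*m^2 - 120*m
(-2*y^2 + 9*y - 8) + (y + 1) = -2*y^2 + 10*y - 7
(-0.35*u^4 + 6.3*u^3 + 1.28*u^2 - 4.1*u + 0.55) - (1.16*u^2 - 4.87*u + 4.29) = -0.35*u^4 + 6.3*u^3 + 0.12*u^2 + 0.77*u - 3.74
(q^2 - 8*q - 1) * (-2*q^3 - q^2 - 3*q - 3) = -2*q^5 + 15*q^4 + 7*q^3 + 22*q^2 + 27*q + 3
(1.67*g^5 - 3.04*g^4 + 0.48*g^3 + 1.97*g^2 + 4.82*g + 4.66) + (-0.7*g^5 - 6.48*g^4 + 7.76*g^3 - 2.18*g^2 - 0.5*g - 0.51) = 0.97*g^5 - 9.52*g^4 + 8.24*g^3 - 0.21*g^2 + 4.32*g + 4.15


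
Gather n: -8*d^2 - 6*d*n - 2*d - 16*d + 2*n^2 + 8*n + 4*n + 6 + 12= -8*d^2 - 18*d + 2*n^2 + n*(12 - 6*d) + 18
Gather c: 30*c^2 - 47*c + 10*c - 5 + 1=30*c^2 - 37*c - 4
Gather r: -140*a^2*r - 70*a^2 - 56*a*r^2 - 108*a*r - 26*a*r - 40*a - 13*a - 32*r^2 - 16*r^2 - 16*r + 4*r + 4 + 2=-70*a^2 - 53*a + r^2*(-56*a - 48) + r*(-140*a^2 - 134*a - 12) + 6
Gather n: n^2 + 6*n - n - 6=n^2 + 5*n - 6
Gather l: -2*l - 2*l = -4*l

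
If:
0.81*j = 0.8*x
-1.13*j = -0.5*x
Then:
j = 0.00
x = 0.00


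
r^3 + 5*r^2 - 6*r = r*(r - 1)*(r + 6)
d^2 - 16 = (d - 4)*(d + 4)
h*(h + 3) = h^2 + 3*h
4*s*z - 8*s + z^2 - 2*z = (4*s + z)*(z - 2)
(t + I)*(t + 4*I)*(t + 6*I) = t^3 + 11*I*t^2 - 34*t - 24*I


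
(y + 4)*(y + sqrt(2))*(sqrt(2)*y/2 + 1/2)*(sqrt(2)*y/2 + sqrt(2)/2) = y^4/2 + 3*sqrt(2)*y^3/4 + 5*y^3/2 + 5*y^2/2 + 15*sqrt(2)*y^2/4 + 5*y/2 + 3*sqrt(2)*y + 2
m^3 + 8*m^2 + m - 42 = (m - 2)*(m + 3)*(m + 7)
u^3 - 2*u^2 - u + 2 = (u - 2)*(u - 1)*(u + 1)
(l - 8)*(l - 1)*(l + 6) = l^3 - 3*l^2 - 46*l + 48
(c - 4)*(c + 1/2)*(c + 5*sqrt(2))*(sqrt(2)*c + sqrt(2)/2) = sqrt(2)*c^4 - 3*sqrt(2)*c^3 + 10*c^3 - 30*c^2 - 15*sqrt(2)*c^2/4 - 75*c/2 - sqrt(2)*c - 10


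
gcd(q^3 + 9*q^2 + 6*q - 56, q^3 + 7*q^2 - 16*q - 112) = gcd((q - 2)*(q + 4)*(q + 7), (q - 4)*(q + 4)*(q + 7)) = q^2 + 11*q + 28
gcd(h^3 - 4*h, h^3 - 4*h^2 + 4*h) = h^2 - 2*h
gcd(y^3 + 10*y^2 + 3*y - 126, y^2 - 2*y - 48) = y + 6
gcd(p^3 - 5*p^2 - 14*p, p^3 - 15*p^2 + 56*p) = p^2 - 7*p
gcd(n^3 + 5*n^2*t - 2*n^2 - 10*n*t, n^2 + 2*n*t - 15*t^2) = n + 5*t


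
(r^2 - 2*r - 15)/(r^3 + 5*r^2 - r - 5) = (r^2 - 2*r - 15)/(r^3 + 5*r^2 - r - 5)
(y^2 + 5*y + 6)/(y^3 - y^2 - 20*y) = (y^2 + 5*y + 6)/(y*(y^2 - y - 20))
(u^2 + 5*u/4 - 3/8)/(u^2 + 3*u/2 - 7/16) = 2*(2*u + 3)/(4*u + 7)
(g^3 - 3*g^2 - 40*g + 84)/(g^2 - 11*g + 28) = (g^2 + 4*g - 12)/(g - 4)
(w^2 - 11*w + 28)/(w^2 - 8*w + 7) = (w - 4)/(w - 1)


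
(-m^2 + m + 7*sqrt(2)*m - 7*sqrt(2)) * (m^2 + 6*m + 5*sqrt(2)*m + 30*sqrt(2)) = -m^4 - 5*m^3 + 2*sqrt(2)*m^3 + 10*sqrt(2)*m^2 + 76*m^2 - 12*sqrt(2)*m + 350*m - 420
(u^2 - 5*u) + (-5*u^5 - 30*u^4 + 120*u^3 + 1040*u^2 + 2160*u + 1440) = -5*u^5 - 30*u^4 + 120*u^3 + 1041*u^2 + 2155*u + 1440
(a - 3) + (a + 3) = 2*a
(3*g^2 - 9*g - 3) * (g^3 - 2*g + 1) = 3*g^5 - 9*g^4 - 9*g^3 + 21*g^2 - 3*g - 3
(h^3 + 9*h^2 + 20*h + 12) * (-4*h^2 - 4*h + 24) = -4*h^5 - 40*h^4 - 92*h^3 + 88*h^2 + 432*h + 288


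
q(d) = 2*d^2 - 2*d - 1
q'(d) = 4*d - 2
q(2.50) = 6.50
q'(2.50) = 8.00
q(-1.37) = 5.49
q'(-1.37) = -7.48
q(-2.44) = 15.79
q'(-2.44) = -11.76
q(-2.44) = 15.79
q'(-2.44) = -11.76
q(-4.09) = 40.64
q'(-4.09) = -18.36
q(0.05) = -1.10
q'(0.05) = -1.80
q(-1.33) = 5.20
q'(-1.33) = -7.32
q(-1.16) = 4.01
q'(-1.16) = -6.64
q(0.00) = -1.00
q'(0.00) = -2.00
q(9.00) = 143.00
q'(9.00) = 34.00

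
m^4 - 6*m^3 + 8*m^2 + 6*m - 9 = (m - 3)^2*(m - 1)*(m + 1)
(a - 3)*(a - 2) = a^2 - 5*a + 6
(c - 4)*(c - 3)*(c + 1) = c^3 - 6*c^2 + 5*c + 12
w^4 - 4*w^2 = w^2*(w - 2)*(w + 2)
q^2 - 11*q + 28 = (q - 7)*(q - 4)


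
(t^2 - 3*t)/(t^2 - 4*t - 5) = t*(3 - t)/(-t^2 + 4*t + 5)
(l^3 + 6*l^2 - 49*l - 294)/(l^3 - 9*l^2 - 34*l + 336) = (l + 7)/(l - 8)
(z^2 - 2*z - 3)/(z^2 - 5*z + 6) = (z + 1)/(z - 2)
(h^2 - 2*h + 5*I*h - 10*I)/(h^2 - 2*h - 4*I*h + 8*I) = (h + 5*I)/(h - 4*I)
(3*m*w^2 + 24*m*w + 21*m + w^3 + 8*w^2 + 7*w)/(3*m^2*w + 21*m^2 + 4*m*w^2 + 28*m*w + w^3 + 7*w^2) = (w + 1)/(m + w)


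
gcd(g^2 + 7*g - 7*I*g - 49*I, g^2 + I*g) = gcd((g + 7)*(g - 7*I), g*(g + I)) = 1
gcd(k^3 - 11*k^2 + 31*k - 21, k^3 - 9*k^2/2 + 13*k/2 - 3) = k - 1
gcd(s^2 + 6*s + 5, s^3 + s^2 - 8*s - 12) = 1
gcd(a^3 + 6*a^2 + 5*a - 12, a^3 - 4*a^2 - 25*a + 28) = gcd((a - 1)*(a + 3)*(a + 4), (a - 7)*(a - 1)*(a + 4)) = a^2 + 3*a - 4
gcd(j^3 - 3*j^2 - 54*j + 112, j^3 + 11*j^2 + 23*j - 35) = j + 7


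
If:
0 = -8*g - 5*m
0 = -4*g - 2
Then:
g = -1/2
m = 4/5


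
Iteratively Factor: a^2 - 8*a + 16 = (a - 4)*(a - 4)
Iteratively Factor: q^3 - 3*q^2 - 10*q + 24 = (q + 3)*(q^2 - 6*q + 8) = (q - 4)*(q + 3)*(q - 2)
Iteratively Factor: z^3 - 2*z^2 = (z)*(z^2 - 2*z) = z^2*(z - 2)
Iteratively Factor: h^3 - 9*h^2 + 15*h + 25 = (h - 5)*(h^2 - 4*h - 5) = (h - 5)^2*(h + 1)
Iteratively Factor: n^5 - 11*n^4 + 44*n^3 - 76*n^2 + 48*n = (n - 4)*(n^4 - 7*n^3 + 16*n^2 - 12*n) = (n - 4)*(n - 3)*(n^3 - 4*n^2 + 4*n) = n*(n - 4)*(n - 3)*(n^2 - 4*n + 4) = n*(n - 4)*(n - 3)*(n - 2)*(n - 2)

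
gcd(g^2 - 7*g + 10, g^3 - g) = 1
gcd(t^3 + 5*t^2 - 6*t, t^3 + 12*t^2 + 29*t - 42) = t^2 + 5*t - 6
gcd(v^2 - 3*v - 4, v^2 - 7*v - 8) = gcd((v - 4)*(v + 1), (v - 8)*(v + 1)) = v + 1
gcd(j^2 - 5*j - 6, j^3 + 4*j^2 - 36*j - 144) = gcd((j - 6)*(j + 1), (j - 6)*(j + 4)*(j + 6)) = j - 6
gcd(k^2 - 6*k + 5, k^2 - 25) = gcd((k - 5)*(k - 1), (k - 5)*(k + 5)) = k - 5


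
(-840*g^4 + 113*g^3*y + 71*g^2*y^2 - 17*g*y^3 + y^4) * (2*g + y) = -1680*g^5 - 614*g^4*y + 255*g^3*y^2 + 37*g^2*y^3 - 15*g*y^4 + y^5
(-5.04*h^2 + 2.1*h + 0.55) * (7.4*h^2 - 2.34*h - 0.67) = -37.296*h^4 + 27.3336*h^3 + 2.5328*h^2 - 2.694*h - 0.3685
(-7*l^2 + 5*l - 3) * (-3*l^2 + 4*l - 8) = 21*l^4 - 43*l^3 + 85*l^2 - 52*l + 24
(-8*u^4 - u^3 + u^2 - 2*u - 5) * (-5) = 40*u^4 + 5*u^3 - 5*u^2 + 10*u + 25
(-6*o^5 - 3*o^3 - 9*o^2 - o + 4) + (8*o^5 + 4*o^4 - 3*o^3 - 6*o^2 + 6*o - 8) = 2*o^5 + 4*o^4 - 6*o^3 - 15*o^2 + 5*o - 4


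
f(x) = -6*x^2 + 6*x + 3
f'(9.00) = -102.00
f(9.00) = -429.00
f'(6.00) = -66.00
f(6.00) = -177.00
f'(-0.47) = 11.64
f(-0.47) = -1.15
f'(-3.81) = 51.72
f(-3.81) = -106.96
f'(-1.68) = 26.16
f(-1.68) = -24.01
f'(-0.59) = 13.08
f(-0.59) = -2.63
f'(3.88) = -40.56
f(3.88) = -64.05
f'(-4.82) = 63.84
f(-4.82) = -165.31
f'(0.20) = 3.60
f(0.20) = 3.96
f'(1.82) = -15.84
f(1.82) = -5.95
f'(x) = 6 - 12*x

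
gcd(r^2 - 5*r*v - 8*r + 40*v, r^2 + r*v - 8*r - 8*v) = r - 8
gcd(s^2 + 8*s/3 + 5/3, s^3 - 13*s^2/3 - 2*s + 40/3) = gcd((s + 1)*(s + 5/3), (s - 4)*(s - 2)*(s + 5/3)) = s + 5/3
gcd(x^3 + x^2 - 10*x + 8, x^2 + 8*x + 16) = x + 4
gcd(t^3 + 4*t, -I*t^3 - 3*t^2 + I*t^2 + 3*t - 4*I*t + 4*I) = 1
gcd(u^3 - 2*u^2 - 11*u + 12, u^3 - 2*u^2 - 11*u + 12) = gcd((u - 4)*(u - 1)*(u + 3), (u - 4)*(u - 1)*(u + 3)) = u^3 - 2*u^2 - 11*u + 12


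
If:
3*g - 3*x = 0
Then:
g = x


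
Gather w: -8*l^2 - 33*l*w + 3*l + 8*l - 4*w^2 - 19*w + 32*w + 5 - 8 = -8*l^2 + 11*l - 4*w^2 + w*(13 - 33*l) - 3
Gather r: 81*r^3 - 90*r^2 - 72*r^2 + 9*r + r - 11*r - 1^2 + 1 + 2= 81*r^3 - 162*r^2 - r + 2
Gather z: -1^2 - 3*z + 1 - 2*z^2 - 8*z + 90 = -2*z^2 - 11*z + 90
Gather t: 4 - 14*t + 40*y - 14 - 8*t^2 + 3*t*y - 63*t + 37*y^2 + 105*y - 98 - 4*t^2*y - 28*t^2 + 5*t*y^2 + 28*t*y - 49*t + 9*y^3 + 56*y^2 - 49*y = t^2*(-4*y - 36) + t*(5*y^2 + 31*y - 126) + 9*y^3 + 93*y^2 + 96*y - 108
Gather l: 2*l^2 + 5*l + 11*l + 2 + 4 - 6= 2*l^2 + 16*l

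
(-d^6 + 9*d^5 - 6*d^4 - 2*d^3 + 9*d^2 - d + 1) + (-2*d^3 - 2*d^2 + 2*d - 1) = -d^6 + 9*d^5 - 6*d^4 - 4*d^3 + 7*d^2 + d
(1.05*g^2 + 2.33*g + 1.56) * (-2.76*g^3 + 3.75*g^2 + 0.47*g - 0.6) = -2.898*g^5 - 2.4933*g^4 + 4.9254*g^3 + 6.3151*g^2 - 0.6648*g - 0.936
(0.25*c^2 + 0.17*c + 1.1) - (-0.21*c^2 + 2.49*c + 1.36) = 0.46*c^2 - 2.32*c - 0.26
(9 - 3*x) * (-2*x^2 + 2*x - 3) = 6*x^3 - 24*x^2 + 27*x - 27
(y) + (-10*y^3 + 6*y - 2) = -10*y^3 + 7*y - 2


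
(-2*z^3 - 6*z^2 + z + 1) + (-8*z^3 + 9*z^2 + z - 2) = -10*z^3 + 3*z^2 + 2*z - 1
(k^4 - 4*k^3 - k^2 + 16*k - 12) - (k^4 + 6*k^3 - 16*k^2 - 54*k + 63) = -10*k^3 + 15*k^2 + 70*k - 75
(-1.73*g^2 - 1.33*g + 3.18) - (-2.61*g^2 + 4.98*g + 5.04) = 0.88*g^2 - 6.31*g - 1.86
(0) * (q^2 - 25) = 0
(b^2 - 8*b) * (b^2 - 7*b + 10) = b^4 - 15*b^3 + 66*b^2 - 80*b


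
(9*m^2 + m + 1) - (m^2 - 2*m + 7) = 8*m^2 + 3*m - 6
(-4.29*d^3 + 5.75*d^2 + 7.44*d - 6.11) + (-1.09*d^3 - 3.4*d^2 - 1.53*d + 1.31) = -5.38*d^3 + 2.35*d^2 + 5.91*d - 4.8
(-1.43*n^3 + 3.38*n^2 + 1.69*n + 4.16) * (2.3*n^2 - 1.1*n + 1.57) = -3.289*n^5 + 9.347*n^4 - 2.0761*n^3 + 13.0156*n^2 - 1.9227*n + 6.5312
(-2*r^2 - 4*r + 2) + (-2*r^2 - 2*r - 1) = -4*r^2 - 6*r + 1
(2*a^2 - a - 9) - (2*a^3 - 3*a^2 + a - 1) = -2*a^3 + 5*a^2 - 2*a - 8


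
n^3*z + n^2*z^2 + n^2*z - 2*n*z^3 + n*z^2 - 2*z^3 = (n - z)*(n + 2*z)*(n*z + z)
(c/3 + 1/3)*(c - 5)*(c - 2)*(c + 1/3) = c^4/3 - 17*c^3/9 + c^2/3 + 11*c/3 + 10/9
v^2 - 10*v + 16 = (v - 8)*(v - 2)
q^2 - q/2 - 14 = (q - 4)*(q + 7/2)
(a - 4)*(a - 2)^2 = a^3 - 8*a^2 + 20*a - 16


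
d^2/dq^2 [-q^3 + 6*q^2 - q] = 12 - 6*q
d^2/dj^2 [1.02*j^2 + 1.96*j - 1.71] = 2.04000000000000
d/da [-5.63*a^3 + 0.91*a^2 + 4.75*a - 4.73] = -16.89*a^2 + 1.82*a + 4.75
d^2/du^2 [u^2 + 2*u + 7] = 2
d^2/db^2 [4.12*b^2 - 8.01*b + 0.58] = 8.24000000000000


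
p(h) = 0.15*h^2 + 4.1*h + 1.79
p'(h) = 0.3*h + 4.1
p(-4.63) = -13.98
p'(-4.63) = 2.71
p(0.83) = 5.30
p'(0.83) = 4.35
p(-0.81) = -1.43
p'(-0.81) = 3.86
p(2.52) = 13.07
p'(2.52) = 4.86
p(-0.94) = -1.93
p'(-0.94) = 3.82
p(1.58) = 8.64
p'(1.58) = 4.57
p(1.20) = 6.93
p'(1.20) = 4.46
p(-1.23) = -3.03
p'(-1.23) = 3.73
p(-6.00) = -17.41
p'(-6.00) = 2.30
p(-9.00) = -22.96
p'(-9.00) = 1.40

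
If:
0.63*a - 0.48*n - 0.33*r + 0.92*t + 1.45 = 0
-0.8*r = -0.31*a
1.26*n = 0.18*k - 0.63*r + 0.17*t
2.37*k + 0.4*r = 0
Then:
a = -1.42632481777186*t - 2.41824001676799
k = 0.0932828467319149*t + 0.158154937805502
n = 0.424597189325635*t + 0.491127565792442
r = -0.552700866886596*t - 0.937068006497597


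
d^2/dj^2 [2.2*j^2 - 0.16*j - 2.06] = 4.40000000000000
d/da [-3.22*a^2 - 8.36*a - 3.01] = -6.44*a - 8.36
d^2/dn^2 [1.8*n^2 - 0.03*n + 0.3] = 3.60000000000000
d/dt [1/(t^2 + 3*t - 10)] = (-2*t - 3)/(t^2 + 3*t - 10)^2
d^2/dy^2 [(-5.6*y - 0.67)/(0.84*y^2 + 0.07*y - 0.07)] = (-(1.68*y + 0.07)*(3.36*y + 0.14)*(5.6*y + 0.67) + (28.224*y + 1.9096)*(0.84*y^2 + 0.07*y - 0.07))/(0.84*y^2 + 0.07*y - 0.07)^3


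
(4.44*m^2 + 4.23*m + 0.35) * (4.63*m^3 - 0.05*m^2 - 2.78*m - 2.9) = 20.5572*m^5 + 19.3629*m^4 - 10.9342*m^3 - 24.6529*m^2 - 13.24*m - 1.015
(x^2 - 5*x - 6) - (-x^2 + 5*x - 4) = 2*x^2 - 10*x - 2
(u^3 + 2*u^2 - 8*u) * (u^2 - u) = u^5 + u^4 - 10*u^3 + 8*u^2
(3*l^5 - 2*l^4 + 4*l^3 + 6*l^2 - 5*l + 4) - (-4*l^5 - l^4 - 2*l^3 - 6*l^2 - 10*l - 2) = 7*l^5 - l^4 + 6*l^3 + 12*l^2 + 5*l + 6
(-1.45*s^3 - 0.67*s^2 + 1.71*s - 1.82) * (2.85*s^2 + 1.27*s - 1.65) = -4.1325*s^5 - 3.751*s^4 + 6.4151*s^3 - 1.9098*s^2 - 5.1329*s + 3.003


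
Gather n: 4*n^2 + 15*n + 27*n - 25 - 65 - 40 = 4*n^2 + 42*n - 130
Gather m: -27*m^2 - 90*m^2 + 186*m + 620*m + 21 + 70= -117*m^2 + 806*m + 91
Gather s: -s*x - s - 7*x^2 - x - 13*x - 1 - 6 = s*(-x - 1) - 7*x^2 - 14*x - 7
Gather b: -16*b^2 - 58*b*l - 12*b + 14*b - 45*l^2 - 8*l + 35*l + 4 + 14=-16*b^2 + b*(2 - 58*l) - 45*l^2 + 27*l + 18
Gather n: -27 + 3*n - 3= 3*n - 30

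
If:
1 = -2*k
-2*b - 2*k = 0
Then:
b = 1/2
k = -1/2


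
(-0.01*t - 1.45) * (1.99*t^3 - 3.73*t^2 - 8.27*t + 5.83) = -0.0199*t^4 - 2.8482*t^3 + 5.4912*t^2 + 11.9332*t - 8.4535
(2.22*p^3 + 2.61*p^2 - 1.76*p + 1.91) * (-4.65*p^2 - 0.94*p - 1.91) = -10.323*p^5 - 14.2233*p^4 + 1.4904*p^3 - 12.2122*p^2 + 1.5662*p - 3.6481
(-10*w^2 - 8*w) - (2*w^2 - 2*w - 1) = -12*w^2 - 6*w + 1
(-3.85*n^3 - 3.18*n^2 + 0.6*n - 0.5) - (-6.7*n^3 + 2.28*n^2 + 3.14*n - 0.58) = 2.85*n^3 - 5.46*n^2 - 2.54*n + 0.08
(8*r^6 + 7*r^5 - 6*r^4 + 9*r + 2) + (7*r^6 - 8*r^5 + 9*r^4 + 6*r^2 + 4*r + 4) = 15*r^6 - r^5 + 3*r^4 + 6*r^2 + 13*r + 6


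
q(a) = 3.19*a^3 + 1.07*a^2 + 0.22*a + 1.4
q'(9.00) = 794.65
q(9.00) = 2415.56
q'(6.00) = 357.58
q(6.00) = 730.28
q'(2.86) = 84.62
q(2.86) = 85.41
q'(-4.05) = 148.52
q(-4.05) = -193.85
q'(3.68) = 137.70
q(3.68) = 175.68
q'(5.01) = 251.15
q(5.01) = 430.51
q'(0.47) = 3.34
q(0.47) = 2.07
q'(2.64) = 72.57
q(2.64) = 68.13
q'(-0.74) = 3.88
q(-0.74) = 0.53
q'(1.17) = 15.82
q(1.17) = 8.23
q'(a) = 9.57*a^2 + 2.14*a + 0.22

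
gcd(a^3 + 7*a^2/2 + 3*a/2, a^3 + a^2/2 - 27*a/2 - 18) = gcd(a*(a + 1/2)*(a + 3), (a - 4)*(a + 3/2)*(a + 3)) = a + 3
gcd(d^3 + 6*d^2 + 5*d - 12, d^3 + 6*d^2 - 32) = d + 4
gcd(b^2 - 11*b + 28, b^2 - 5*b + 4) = b - 4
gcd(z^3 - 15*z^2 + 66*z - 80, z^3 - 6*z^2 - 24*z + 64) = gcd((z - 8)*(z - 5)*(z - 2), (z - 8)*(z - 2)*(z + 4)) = z^2 - 10*z + 16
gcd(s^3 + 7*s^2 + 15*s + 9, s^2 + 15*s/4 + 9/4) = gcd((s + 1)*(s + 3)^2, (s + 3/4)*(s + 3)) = s + 3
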